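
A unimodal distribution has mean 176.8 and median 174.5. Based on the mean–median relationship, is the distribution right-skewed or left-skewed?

mean − median = 176.8 − 174.5 = 2.3
mean > median ⇒ the longer tail is on the right ⇒ right-skewed (positively skewed).

right-skewed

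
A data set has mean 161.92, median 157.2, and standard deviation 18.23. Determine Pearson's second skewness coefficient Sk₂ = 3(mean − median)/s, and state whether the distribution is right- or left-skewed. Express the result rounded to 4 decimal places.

Sk₂ = 3(161.92 − 157.2) / 18.23 = 3 × 4.7200 / 18.23
    = 14.1600 / 18.23 ≈ 0.7767
Sk₂ > 0 ⇒ mean > median ⇒ right-skewed (positive skew).

0.7767, right-skewed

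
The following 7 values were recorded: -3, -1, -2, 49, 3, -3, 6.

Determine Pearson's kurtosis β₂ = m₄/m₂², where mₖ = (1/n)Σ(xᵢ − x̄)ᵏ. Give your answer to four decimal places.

4.8670

x̄ = 7.0000
Σ(xᵢ − x̄)² = 2126.0000 ⇒ m₂ = 303.71429
Σ(xᵢ − x̄)⁴ = 3142610.0000 ⇒ m₄ = 448944.28571
m₂² = 92242.36735
β₂ = m₄/m₂² = 448944.28571 / 92242.36735 ≈ 4.8670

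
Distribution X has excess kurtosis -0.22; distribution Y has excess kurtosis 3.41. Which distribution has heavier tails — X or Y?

Higher excess kurtosis ⇒ heavier tails relative to the normal distribution.
-0.22 vs 3.41: the larger is 3.41, so Y has heavier tails. (Y is leptokurtic — heavier-than-normal tails; the other is platykurtic.)

Y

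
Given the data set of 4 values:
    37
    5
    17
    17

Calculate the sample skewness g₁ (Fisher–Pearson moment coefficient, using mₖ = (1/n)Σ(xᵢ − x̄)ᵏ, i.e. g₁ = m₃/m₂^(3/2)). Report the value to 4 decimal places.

x̄ = (37 + 5 + 17 + 17) / 4 = 19.0000
deviations (xᵢ − x̄): 18.0000, -14.0000, -2.0000, -2.0000
Σ(xᵢ − x̄)² = 528.0000 ⇒ m₂ = 528.0000/4 = 132.00000
Σ(xᵢ − x̄)³ = 3072.0000 ⇒ m₃ = 3072.0000/4 = 768.00000
m₂^(3/2) = 132.00000^(1.5) = 1516.56454
g₁ = m₃ / m₂^(3/2) = 768.00000 / 1516.56454 ≈ 0.5064

0.5064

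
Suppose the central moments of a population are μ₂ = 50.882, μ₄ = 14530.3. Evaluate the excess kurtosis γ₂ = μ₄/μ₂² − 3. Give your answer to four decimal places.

2.6124

μ₂² = 50.882² = 2588.97792
μ₄/μ₂² = 14530.3 / 2588.97792 = 5.61237
γ₂ = 5.61237 − 3 ≈ 2.6124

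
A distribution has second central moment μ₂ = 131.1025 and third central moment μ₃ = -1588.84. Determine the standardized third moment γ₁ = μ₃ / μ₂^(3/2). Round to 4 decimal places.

-1.0584

σ = √μ₂ = √131.1025 = 11.45000
σ³ = μ₂^(3/2) = 1501.12363
γ₁ = μ₃/σ³ = -1588.84 / 1501.12363 ≈ -1.0584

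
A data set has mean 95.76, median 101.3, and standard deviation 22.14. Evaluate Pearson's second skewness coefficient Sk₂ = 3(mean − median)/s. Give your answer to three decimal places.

-0.751

Sk₂ = 3(95.76 − 101.3) / 22.14 = 3 × -5.5400 / 22.14
    = -16.6200 / 22.14 ≈ -0.751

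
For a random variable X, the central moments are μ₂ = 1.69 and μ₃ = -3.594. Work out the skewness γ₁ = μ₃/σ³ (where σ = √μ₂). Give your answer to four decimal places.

σ = √μ₂ = √1.69 = 1.30000
σ³ = μ₂^(3/2) = 2.19700
γ₁ = μ₃/σ³ = -3.594 / 2.19700 ≈ -1.6359

-1.6359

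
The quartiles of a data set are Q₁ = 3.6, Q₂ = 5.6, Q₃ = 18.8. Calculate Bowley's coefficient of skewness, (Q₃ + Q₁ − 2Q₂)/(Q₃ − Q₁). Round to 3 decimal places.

0.737

numerator: Q₃ + Q₁ − 2Q₂ = 18.8 + 3.6 − 2×5.6 = 11.2000
denominator: Q₃ − Q₁ = 18.8 − 3.6 = 15.2000
Bowley skewness = 11.2000 / 15.2000 ≈ 0.737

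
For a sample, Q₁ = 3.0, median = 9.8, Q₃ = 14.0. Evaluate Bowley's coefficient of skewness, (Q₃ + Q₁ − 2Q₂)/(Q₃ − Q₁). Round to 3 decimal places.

numerator: Q₃ + Q₁ − 2Q₂ = 14.0 + 3.0 − 2×9.8 = -2.6000
denominator: Q₃ − Q₁ = 14.0 − 3.0 = 11.0000
Bowley skewness = -2.6000 / 11.0000 ≈ -0.236

-0.236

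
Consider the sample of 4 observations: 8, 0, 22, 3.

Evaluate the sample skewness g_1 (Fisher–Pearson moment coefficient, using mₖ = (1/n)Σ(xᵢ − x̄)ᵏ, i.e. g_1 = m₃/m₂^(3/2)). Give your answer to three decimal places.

x̄ = (8 + 0 + 22 + 3) / 4 = 8.2500
deviations (xᵢ − x̄): -0.2500, -8.2500, 13.7500, -5.2500
Σ(xᵢ − x̄)² = 284.7500 ⇒ m₂ = 284.7500/4 = 71.18750
Σ(xᵢ − x̄)³ = 1893.3750 ⇒ m₃ = 1893.3750/4 = 473.34375
m₂^(3/2) = 71.18750^(1.5) = 600.62805
g_1 = m₃ / m₂^(3/2) = 473.34375 / 600.62805 ≈ 0.788

0.788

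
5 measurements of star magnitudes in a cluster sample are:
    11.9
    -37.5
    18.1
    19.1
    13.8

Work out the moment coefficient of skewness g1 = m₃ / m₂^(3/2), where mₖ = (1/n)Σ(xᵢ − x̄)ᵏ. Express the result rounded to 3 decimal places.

-1.443

x̄ = (11.9 - 37.5 + 18.1 + 19.1 + 13.8) / 5 = 5.0800
deviations (xᵢ − x̄): 6.8200, -42.5800, 13.0200, 14.0200, 8.7200
Σ(xᵢ − x̄)² = 2301.6880 ⇒ m₂ = 2301.6880/5 = 460.33760
Σ(xᵢ − x̄)³ = -71256.7397 ⇒ m₃ = -71256.7397/5 = -14251.34794
m₂^(3/2) = 460.33760^(1.5) = 9876.76393
g1 = m₃ / m₂^(3/2) = -14251.34794 / 9876.76393 ≈ -1.443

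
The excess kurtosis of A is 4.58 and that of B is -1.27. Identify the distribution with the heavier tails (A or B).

Higher excess kurtosis ⇒ heavier tails relative to the normal distribution.
4.58 vs -1.27: the larger is 4.58, so A has heavier tails. (A is leptokurtic — heavier-than-normal tails; the other is platykurtic.)

A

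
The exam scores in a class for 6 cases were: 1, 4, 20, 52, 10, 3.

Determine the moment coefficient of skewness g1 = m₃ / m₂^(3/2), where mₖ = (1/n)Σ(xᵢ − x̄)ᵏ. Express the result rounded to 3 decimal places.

1.348

x̄ = (1 + 4 + 20 + 52 + 10 + 3) / 6 = 15.0000
deviations (xᵢ − x̄): -14.0000, -11.0000, 5.0000, 37.0000, -5.0000, -12.0000
Σ(xᵢ − x̄)² = 1880.0000 ⇒ m₂ = 1880.0000/6 = 313.33333
Σ(xᵢ − x̄)³ = 44850.0000 ⇒ m₃ = 44850.0000/6 = 7475.00000
m₂^(3/2) = 313.33333^(1.5) = 5546.38354
g1 = m₃ / m₂^(3/2) = 7475.00000 / 5546.38354 ≈ 1.348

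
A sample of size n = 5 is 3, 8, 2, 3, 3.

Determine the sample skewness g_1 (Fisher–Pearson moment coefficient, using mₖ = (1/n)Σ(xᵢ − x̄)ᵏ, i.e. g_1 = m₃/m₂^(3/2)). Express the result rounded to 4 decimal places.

x̄ = (3 + 8 + 2 + 3 + 3) / 5 = 3.8000
deviations (xᵢ − x̄): -0.8000, 4.2000, -1.8000, -0.8000, -0.8000
Σ(xᵢ − x̄)² = 22.8000 ⇒ m₂ = 22.8000/5 = 4.56000
Σ(xᵢ − x̄)³ = 66.7200 ⇒ m₃ = 66.7200/5 = 13.34400
m₂^(3/2) = 4.56000^(1.5) = 9.73750
g_1 = m₃ / m₂^(3/2) = 13.34400 / 9.73750 ≈ 1.3704

1.3704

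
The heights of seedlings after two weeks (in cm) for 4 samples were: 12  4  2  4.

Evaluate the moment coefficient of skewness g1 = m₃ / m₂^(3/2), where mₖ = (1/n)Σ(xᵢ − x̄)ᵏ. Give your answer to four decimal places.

0.9930

x̄ = (12 + 4 + 2 + 4) / 4 = 5.5000
deviations (xᵢ − x̄): 6.5000, -1.5000, -3.5000, -1.5000
Σ(xᵢ − x̄)² = 59.0000 ⇒ m₂ = 59.0000/4 = 14.75000
Σ(xᵢ − x̄)³ = 225.0000 ⇒ m₃ = 225.0000/4 = 56.25000
m₂^(3/2) = 14.75000^(1.5) = 56.64845
g1 = m₃ / m₂^(3/2) = 56.25000 / 56.64845 ≈ 0.9930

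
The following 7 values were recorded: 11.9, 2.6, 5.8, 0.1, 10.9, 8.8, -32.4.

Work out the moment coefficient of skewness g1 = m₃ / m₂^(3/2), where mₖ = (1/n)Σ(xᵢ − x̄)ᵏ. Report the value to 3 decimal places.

x̄ = (11.9 + 2.6 + 5.8 + 0.1 + 10.9 + 8.8 - 32.4) / 7 = 1.1000
deviations (xᵢ − x̄): 10.8000, 1.5000, 4.7000, -1.0000, 9.8000, 7.7000, -33.5000
Σ(xᵢ − x̄)² = 1419.5600 ⇒ m₂ = 1419.5600/7 = 202.79429
Σ(xᵢ − x̄)³ = -34831.7400 ⇒ m₃ = -34831.7400/7 = -4975.96286
m₂^(3/2) = 202.79429^(1.5) = 2887.90944
g1 = m₃ / m₂^(3/2) = -4975.96286 / 2887.90944 ≈ -1.723

-1.723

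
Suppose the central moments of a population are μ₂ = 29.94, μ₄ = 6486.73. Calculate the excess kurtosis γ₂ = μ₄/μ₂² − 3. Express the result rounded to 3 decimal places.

μ₂² = 29.94² = 896.40360
μ₄/μ₂² = 6486.73 / 896.40360 = 7.23639
γ₂ = 7.23639 − 3 ≈ 4.236

4.236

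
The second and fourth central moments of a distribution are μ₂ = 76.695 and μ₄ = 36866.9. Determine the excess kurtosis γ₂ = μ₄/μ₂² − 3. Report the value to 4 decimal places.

μ₂² = 76.695² = 5882.12302
μ₄/μ₂² = 36866.9 / 5882.12302 = 6.26762
γ₂ = 6.26762 − 3 ≈ 3.2676

3.2676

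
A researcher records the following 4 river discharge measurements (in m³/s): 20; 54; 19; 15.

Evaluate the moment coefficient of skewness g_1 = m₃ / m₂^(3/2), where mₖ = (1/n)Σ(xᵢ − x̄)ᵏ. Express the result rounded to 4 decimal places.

x̄ = (20 + 54 + 19 + 15) / 4 = 27.0000
deviations (xᵢ − x̄): -7.0000, 27.0000, -8.0000, -12.0000
Σ(xᵢ − x̄)² = 986.0000 ⇒ m₂ = 986.0000/4 = 246.50000
Σ(xᵢ − x̄)³ = 17100.0000 ⇒ m₃ = 17100.0000/4 = 4275.00000
m₂^(3/2) = 246.50000^(1.5) = 3870.12850
g_1 = m₃ / m₂^(3/2) = 4275.00000 / 3870.12850 ≈ 1.1046

1.1046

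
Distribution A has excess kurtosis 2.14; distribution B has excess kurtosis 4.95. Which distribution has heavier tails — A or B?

B

Higher excess kurtosis ⇒ heavier tails relative to the normal distribution.
2.14 vs 4.95: the larger is 4.95, so B has heavier tails.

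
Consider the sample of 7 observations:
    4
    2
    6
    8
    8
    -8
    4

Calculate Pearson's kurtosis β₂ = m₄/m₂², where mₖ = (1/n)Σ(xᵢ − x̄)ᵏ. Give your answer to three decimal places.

3.812

x̄ = 3.4286
Σ(xᵢ − x̄)² = 181.7143 ⇒ m₂ = 25.95918
Σ(xᵢ − x̄)⁴ = 17981.1079 ⇒ m₄ = 2568.72970
m₂² = 673.87922
β₂ = m₄/m₂² = 2568.72970 / 673.87922 ≈ 3.812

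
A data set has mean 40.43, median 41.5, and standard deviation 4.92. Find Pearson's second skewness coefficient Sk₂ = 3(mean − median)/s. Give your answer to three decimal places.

Sk₂ = 3(40.43 − 41.5) / 4.92 = 3 × -1.0700 / 4.92
    = -3.2100 / 4.92 ≈ -0.652

-0.652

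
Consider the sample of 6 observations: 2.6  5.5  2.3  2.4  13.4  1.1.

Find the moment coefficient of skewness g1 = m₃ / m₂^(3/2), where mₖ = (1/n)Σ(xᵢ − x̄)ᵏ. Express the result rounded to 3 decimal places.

x̄ = (2.6 + 5.5 + 2.3 + 2.4 + 13.4 + 1.1) / 6 = 4.5500
deviations (xᵢ − x̄): -1.9500, 0.9500, -2.2500, -2.1500, 8.8500, -3.4500
Σ(xᵢ − x̄)² = 104.6150 ⇒ m₂ = 104.6150/6 = 17.43583
Σ(xᵢ − x̄)³ = 624.2040 ⇒ m₃ = 624.2040/6 = 104.03400
m₂^(3/2) = 17.43583^(1.5) = 72.80548
g1 = m₃ / m₂^(3/2) = 104.03400 / 72.80548 ≈ 1.429

1.429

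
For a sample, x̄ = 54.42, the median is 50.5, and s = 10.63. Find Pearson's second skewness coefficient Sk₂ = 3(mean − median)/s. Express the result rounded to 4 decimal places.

Sk₂ = 3(54.42 − 50.5) / 10.63 = 3 × 3.9200 / 10.63
    = 11.7600 / 10.63 ≈ 1.1063

1.1063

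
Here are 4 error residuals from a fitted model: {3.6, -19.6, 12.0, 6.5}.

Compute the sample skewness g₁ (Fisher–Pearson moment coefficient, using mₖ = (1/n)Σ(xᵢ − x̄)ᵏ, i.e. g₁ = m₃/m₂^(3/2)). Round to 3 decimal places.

-0.937

x̄ = (3.6 - 19.6 + 12.0 + 6.5) / 4 = 0.6250
deviations (xᵢ − x̄): 2.9750, -20.2250, 11.3750, 5.8750
Σ(xᵢ − x̄)² = 581.8075 ⇒ m₂ = 581.8075/4 = 145.45188
Σ(xᵢ − x̄)³ = -6572.1206 ⇒ m₃ = -6572.1206/4 = -1643.03016
m₂^(3/2) = 145.45188^(1.5) = 1754.19951
g₁ = m₃ / m₂^(3/2) = -1643.03016 / 1754.19951 ≈ -0.937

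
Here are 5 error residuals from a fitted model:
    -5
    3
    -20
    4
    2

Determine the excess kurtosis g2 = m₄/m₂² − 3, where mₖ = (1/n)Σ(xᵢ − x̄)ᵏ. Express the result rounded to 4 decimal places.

x̄ = -3.2000
Σ(xᵢ − x̄)² = 402.8000 ⇒ m₂ = 80.56000
Σ(xᵢ − x̄)⁴ = 84566.0960 ⇒ m₄ = 16913.21920
m₂² = 6489.91360
g2 = m₄/m₂² − 3 = 2.60608 − 3 ≈ -0.3939

-0.3939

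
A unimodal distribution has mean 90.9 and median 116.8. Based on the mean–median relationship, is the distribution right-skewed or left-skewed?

mean − median = 90.9 − 116.8 = -25.9
mean < median ⇒ the longer tail is on the left ⇒ left-skewed (negatively skewed).

left-skewed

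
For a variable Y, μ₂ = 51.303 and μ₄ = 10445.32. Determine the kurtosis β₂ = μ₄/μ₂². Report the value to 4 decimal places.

3.9686

μ₂² = 51.303² = 2631.99781
μ₄/μ₂² = 10445.32 / 2631.99781 = 3.96859
β₂ ≈ 3.9686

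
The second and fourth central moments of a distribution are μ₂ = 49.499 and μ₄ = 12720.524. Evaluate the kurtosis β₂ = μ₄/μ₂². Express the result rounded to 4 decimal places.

μ₂² = 49.499² = 2450.15100
μ₄/μ₂² = 12720.524 / 2450.15100 = 5.19173
β₂ ≈ 5.1917

5.1917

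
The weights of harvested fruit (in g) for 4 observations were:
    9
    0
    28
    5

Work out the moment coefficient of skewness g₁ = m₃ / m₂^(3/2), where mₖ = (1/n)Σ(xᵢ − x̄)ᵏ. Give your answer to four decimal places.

x̄ = (9 + 0 + 28 + 5) / 4 = 10.5000
deviations (xᵢ − x̄): -1.5000, -10.5000, 17.5000, -5.5000
Σ(xᵢ − x̄)² = 449.0000 ⇒ m₂ = 449.0000/4 = 112.25000
Σ(xᵢ − x̄)³ = 4032.0000 ⇒ m₃ = 4032.0000/4 = 1008.00000
m₂^(3/2) = 112.25000^(1.5) = 1189.26743
g₁ = m₃ / m₂^(3/2) = 1008.00000 / 1189.26743 ≈ 0.8476

0.8476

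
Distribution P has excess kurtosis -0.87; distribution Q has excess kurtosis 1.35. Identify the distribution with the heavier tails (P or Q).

Q

Higher excess kurtosis ⇒ heavier tails relative to the normal distribution.
-0.87 vs 1.35: the larger is 1.35, so Q has heavier tails. (Q is leptokurtic — heavier-than-normal tails; the other is platykurtic.)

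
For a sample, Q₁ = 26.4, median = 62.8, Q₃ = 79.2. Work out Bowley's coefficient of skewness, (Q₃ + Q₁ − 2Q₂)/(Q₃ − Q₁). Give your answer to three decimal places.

-0.379

numerator: Q₃ + Q₁ − 2Q₂ = 79.2 + 26.4 − 2×62.8 = -20.0000
denominator: Q₃ − Q₁ = 79.2 − 26.4 = 52.8000
Bowley skewness = -20.0000 / 52.8000 ≈ -0.379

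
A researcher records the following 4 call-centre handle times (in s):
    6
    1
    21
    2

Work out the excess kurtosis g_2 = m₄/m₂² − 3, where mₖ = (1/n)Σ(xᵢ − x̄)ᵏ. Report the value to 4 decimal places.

-0.8246

x̄ = 7.5000
Σ(xᵢ − x̄)² = 257.0000 ⇒ m₂ = 64.25000
Σ(xᵢ − x̄)⁴ = 35920.2500 ⇒ m₄ = 8980.06250
m₂² = 4128.06250
g_2 = m₄/m₂² − 3 = 2.17537 − 3 ≈ -0.8246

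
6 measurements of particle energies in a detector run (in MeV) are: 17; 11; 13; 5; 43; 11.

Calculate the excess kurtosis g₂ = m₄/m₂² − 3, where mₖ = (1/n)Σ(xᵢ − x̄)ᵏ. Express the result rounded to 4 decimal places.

x̄ = 16.6667
Σ(xᵢ − x̄)² = 907.3333 ⇒ m₂ = 151.22222
Σ(xᵢ − x̄)⁴ = 501634.4444 ⇒ m₄ = 83605.74074
m₂² = 22868.16049
g₂ = m₄/m₂² − 3 = 3.65599 − 3 ≈ 0.6560

0.6560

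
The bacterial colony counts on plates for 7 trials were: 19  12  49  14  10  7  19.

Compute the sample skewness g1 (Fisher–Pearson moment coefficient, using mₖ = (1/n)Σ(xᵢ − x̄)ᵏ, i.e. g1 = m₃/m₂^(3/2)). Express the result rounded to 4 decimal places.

1.6350

x̄ = (19 + 12 + 49 + 14 + 10 + 7 + 19) / 7 = 18.5714
deviations (xᵢ − x̄): 0.4286, -6.5714, 30.4286, -4.5714, -8.5714, -11.5714, 0.4286
Σ(xᵢ − x̄)² = 1197.7143 ⇒ m₂ = 1197.7143/7 = 171.10204
Σ(xᵢ − x̄)³ = 25615.4694 ⇒ m₃ = 25615.4694/7 = 3659.35277
m₂^(3/2) = 171.10204^(1.5) = 2238.11699
g1 = m₃ / m₂^(3/2) = 3659.35277 / 2238.11699 ≈ 1.6350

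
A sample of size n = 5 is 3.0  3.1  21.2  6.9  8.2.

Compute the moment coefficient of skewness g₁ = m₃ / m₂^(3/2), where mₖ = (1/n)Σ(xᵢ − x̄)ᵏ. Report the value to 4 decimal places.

x̄ = (3.0 + 3.1 + 21.2 + 6.9 + 8.2) / 5 = 8.4800
deviations (xᵢ − x̄): -5.4800, -5.3800, 12.7200, -1.5800, -0.2800
Σ(xᵢ − x̄)² = 223.3480 ⇒ m₂ = 223.3480/5 = 44.66960
Σ(xᵢ − x̄)³ = 1733.8219 ⇒ m₃ = 1733.8219/5 = 346.76438
m₂^(3/2) = 44.66960^(1.5) = 298.55070
g₁ = m₃ / m₂^(3/2) = 346.76438 / 298.55070 ≈ 1.1615

1.1615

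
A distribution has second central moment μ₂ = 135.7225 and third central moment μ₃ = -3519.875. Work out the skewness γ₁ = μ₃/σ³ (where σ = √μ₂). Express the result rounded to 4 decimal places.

σ = √μ₂ = √135.7225 = 11.65000
σ³ = μ₂^(3/2) = 1581.16713
γ₁ = μ₃/σ³ = -3519.875 / 1581.16713 ≈ -2.2261

-2.2261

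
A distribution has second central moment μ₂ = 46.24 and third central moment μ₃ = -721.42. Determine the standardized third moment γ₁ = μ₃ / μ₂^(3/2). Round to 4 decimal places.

σ = √μ₂ = √46.24 = 6.80000
σ³ = μ₂^(3/2) = 314.43200
γ₁ = μ₃/σ³ = -721.42 / 314.43200 ≈ -2.2944

-2.2944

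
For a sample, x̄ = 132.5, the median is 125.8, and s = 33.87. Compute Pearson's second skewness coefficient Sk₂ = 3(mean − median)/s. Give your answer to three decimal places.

0.593

Sk₂ = 3(132.5 − 125.8) / 33.87 = 3 × 6.7000 / 33.87
    = 20.1000 / 33.87 ≈ 0.593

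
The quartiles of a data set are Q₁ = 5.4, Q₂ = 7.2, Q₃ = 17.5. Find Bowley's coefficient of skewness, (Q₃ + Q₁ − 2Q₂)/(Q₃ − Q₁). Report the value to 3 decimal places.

numerator: Q₃ + Q₁ − 2Q₂ = 17.5 + 5.4 − 2×7.2 = 8.5000
denominator: Q₃ − Q₁ = 17.5 − 5.4 = 12.1000
Bowley skewness = 8.5000 / 12.1000 ≈ 0.702

0.702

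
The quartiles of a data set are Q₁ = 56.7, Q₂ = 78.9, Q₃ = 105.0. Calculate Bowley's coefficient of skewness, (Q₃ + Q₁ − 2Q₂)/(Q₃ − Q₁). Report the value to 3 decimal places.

0.081

numerator: Q₃ + Q₁ − 2Q₂ = 105.0 + 56.7 − 2×78.9 = 3.9000
denominator: Q₃ − Q₁ = 105.0 − 56.7 = 48.3000
Bowley skewness = 3.9000 / 48.3000 ≈ 0.081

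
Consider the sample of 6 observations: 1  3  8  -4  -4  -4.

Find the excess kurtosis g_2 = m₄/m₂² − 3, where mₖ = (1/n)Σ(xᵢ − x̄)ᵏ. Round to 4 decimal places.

x̄ = 0.0000
Σ(xᵢ − x̄)² = 122.0000 ⇒ m₂ = 20.33333
Σ(xᵢ − x̄)⁴ = 4946.0000 ⇒ m₄ = 824.33333
m₂² = 413.44444
g_2 = m₄/m₂² − 3 = 1.99382 − 3 ≈ -1.0062

-1.0062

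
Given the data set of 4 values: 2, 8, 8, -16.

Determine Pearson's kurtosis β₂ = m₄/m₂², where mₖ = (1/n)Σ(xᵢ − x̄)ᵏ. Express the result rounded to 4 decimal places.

2.1487

x̄ = 0.5000
Σ(xᵢ − x̄)² = 387.0000 ⇒ m₂ = 96.75000
Σ(xᵢ − x̄)⁴ = 80453.2500 ⇒ m₄ = 20113.31250
m₂² = 9360.56250
β₂ = m₄/m₂² = 20113.31250 / 9360.56250 ≈ 2.1487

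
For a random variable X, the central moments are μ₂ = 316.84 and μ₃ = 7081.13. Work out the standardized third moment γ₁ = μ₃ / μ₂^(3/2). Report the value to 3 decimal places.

σ = √μ₂ = √316.84 = 17.80000
σ³ = μ₂^(3/2) = 5639.75200
γ₁ = μ₃/σ³ = 7081.13 / 5639.75200 ≈ 1.256

1.256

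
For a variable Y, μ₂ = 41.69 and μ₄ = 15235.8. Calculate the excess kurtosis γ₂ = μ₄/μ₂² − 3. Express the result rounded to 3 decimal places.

5.766

μ₂² = 41.69² = 1738.05610
μ₄/μ₂² = 15235.8 / 1738.05610 = 8.76600
γ₂ = 8.76600 − 3 ≈ 5.766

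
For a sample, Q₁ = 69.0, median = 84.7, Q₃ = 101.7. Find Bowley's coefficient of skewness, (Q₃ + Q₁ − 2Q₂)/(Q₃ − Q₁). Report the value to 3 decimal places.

numerator: Q₃ + Q₁ − 2Q₂ = 101.7 + 69.0 − 2×84.7 = 1.3000
denominator: Q₃ − Q₁ = 101.7 − 69.0 = 32.7000
Bowley skewness = 1.3000 / 32.7000 ≈ 0.040

0.040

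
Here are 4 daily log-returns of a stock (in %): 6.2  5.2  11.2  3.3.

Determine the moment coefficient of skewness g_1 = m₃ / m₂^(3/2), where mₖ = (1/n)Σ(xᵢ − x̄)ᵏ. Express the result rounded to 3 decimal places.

x̄ = (6.2 + 5.2 + 11.2 + 3.3) / 4 = 6.4750
deviations (xᵢ − x̄): -0.2750, -1.2750, 4.7250, -3.1750
Σ(xᵢ − x̄)² = 34.1075 ⇒ m₂ = 34.1075/4 = 8.52687
Σ(xᵢ − x̄)³ = 71.3891 ⇒ m₃ = 71.3891/4 = 17.84728
m₂^(3/2) = 8.52687^(1.5) = 24.89917
g_1 = m₃ / m₂^(3/2) = 17.84728 / 24.89917 ≈ 0.717

0.717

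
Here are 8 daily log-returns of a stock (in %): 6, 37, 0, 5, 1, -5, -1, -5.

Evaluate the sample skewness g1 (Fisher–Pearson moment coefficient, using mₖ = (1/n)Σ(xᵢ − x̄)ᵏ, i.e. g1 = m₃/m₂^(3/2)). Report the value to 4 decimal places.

1.8879

x̄ = (6 + 37 + 0 + 5 + 1 - 5 - 1 - 5) / 8 = 4.7500
deviations (xᵢ − x̄): 1.2500, 32.2500, -4.7500, 0.2500, -3.7500, -9.7500, -5.7500, -9.7500
Σ(xᵢ − x̄)² = 1301.5000 ⇒ m₂ = 1301.5000/8 = 162.68750
Σ(xᵢ − x̄)³ = 31340.2500 ⇒ m₃ = 31340.2500/8 = 3917.53125
m₂^(3/2) = 162.68750^(1.5) = 2075.06296
g1 = m₃ / m₂^(3/2) = 3917.53125 / 2075.06296 ≈ 1.8879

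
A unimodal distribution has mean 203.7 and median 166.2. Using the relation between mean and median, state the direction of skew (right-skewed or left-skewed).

mean − median = 203.7 − 166.2 = 37.5
mean > median ⇒ the longer tail is on the right ⇒ right-skewed (positively skewed).

right-skewed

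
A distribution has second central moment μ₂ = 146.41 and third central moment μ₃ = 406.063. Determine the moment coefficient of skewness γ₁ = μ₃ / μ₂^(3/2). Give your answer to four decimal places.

σ = √μ₂ = √146.41 = 12.10000
σ³ = μ₂^(3/2) = 1771.56100
γ₁ = μ₃/σ³ = 406.063 / 1771.56100 ≈ 0.2292

0.2292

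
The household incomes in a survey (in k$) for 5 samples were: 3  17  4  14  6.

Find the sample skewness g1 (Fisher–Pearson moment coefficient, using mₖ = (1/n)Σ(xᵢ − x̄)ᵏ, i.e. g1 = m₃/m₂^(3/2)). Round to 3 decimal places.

0.407

x̄ = (3 + 17 + 4 + 14 + 6) / 5 = 8.8000
deviations (xᵢ − x̄): -5.8000, 8.2000, -4.8000, 5.2000, -2.8000
Σ(xᵢ − x̄)² = 158.8000 ⇒ m₂ = 158.8000/5 = 31.76000
Σ(xᵢ − x̄)³ = 364.3200 ⇒ m₃ = 364.3200/5 = 72.86400
m₂^(3/2) = 31.76000^(1.5) = 178.98669
g1 = m₃ / m₂^(3/2) = 72.86400 / 178.98669 ≈ 0.407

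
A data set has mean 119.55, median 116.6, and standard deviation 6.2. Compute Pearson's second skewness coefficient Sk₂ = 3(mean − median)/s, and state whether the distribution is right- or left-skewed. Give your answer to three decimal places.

1.427, right-skewed

Sk₂ = 3(119.55 − 116.6) / 6.2 = 3 × 2.9500 / 6.2
    = 8.8500 / 6.2 ≈ 1.427
Sk₂ > 0 ⇒ mean > median ⇒ right-skewed (positive skew).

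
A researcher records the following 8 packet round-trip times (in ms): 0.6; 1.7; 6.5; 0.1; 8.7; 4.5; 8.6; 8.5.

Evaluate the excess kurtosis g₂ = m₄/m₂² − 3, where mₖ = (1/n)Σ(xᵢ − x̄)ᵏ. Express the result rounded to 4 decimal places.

x̄ = 4.9000
Σ(xᵢ − x̄)² = 95.5800 ⇒ m₂ = 11.94750
Σ(xᵢ − x̄)⁴ = 1548.0498 ⇒ m₄ = 193.50623
m₂² = 142.74276
g₂ = m₄/m₂² − 3 = 1.35563 − 3 ≈ -1.6444

-1.6444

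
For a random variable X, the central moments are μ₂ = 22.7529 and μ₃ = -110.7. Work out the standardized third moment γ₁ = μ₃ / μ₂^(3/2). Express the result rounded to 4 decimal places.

σ = √μ₂ = √22.7529 = 4.77000
σ³ = μ₂^(3/2) = 108.53133
γ₁ = μ₃/σ³ = -110.7 / 108.53133 ≈ -1.0200

-1.0200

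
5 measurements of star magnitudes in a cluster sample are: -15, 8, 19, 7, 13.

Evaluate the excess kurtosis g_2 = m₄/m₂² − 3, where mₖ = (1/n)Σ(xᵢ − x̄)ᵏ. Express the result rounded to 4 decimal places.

x̄ = 6.4000
Σ(xᵢ − x̄)² = 663.2000 ⇒ m₂ = 132.64000
Σ(xᵢ − x̄)⁴ = 236836.2560 ⇒ m₄ = 47367.25120
m₂² = 17593.36960
g_2 = m₄/m₂² − 3 = 2.69234 − 3 ≈ -0.3077

-0.3077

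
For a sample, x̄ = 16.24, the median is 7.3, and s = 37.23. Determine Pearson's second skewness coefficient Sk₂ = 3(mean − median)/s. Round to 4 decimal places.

Sk₂ = 3(16.24 − 7.3) / 37.23 = 3 × 8.9400 / 37.23
    = 26.8200 / 37.23 ≈ 0.7204

0.7204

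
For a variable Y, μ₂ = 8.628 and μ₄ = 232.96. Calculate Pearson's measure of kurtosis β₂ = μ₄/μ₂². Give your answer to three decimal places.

μ₂² = 8.628² = 74.44238
μ₄/μ₂² = 232.96 / 74.44238 = 3.12940
β₂ ≈ 3.129

3.129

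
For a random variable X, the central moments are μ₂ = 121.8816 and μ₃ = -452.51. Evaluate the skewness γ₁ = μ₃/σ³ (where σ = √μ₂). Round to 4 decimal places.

-0.3363

σ = √μ₂ = √121.8816 = 11.04000
σ³ = μ₂^(3/2) = 1345.57286
γ₁ = μ₃/σ³ = -452.51 / 1345.57286 ≈ -0.3363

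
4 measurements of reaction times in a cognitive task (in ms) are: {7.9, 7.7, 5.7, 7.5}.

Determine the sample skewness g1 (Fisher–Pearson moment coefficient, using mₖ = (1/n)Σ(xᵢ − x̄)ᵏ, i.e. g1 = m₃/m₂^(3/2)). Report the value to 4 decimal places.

-1.0656

x̄ = (7.9 + 7.7 + 5.7 + 7.5) / 4 = 7.2000
deviations (xᵢ − x̄): 0.7000, 0.5000, -1.5000, 0.3000
Σ(xᵢ − x̄)² = 3.0800 ⇒ m₂ = 3.0800/4 = 0.77000
Σ(xᵢ − x̄)³ = -2.8800 ⇒ m₃ = -2.8800/4 = -0.72000
m₂^(3/2) = 0.77000^(1.5) = 0.67567
g1 = m₃ / m₂^(3/2) = -0.72000 / 0.67567 ≈ -1.0656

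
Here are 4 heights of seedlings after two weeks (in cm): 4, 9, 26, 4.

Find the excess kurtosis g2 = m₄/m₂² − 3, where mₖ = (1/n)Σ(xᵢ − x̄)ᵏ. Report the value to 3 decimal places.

x̄ = 10.7500
Σ(xᵢ − x̄)² = 326.7500 ⇒ m₂ = 81.68750
Σ(xᵢ − x̄)⁴ = 58246.5781 ⇒ m₄ = 14561.64453
m₂² = 6672.84766
g2 = m₄/m₂² − 3 = 2.18222 − 3 ≈ -0.818

-0.818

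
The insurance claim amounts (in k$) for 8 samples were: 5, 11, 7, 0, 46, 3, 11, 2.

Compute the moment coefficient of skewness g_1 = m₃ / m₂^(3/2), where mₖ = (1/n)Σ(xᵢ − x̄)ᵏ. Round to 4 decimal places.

1.9508

x̄ = (5 + 11 + 7 + 0 + 46 + 3 + 11 + 2) / 8 = 10.6250
deviations (xᵢ − x̄): -5.6250, 0.3750, -3.6250, -10.6250, 35.3750, -7.6250, 0.3750, -8.6250
Σ(xᵢ − x̄)² = 1541.8750 ⇒ m₂ = 1541.8750/8 = 192.73438
Σ(xᵢ − x̄)³ = 41758.0313 ⇒ m₃ = 41758.0313/8 = 5219.75391
m₂^(3/2) = 192.73438^(1.5) = 2675.70832
g_1 = m₃ / m₂^(3/2) = 5219.75391 / 2675.70832 ≈ 1.9508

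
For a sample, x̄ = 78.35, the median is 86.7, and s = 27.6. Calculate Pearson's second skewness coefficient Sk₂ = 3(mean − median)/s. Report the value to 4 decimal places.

Sk₂ = 3(78.35 − 86.7) / 27.6 = 3 × -8.3500 / 27.6
    = -25.0500 / 27.6 ≈ -0.9076

-0.9076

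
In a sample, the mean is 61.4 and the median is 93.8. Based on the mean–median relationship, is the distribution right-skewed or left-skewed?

left-skewed

mean − median = 61.4 − 93.8 = -32.4
mean < median ⇒ the longer tail is on the left ⇒ left-skewed (negatively skewed).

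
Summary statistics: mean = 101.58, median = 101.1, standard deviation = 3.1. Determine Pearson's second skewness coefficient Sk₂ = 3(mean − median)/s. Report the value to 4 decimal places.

0.4645

Sk₂ = 3(101.58 − 101.1) / 3.1 = 3 × 0.4800 / 3.1
    = 1.4400 / 3.1 ≈ 0.4645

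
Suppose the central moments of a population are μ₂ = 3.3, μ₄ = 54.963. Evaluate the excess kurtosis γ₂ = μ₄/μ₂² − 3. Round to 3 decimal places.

μ₂² = 3.3² = 10.89000
μ₄/μ₂² = 54.963 / 10.89000 = 5.04711
γ₂ = 5.04711 − 3 ≈ 2.047

2.047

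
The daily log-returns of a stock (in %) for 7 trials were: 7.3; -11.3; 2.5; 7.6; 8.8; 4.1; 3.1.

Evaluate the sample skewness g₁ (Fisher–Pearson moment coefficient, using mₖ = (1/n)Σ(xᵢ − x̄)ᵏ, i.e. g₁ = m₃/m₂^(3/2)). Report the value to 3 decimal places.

-1.522

x̄ = (7.3 - 11.3 + 2.5 + 7.6 + 8.8 + 4.1 + 3.1) / 7 = 3.1571
deviations (xᵢ − x̄): 4.1429, -14.4571, -0.6571, 4.4429, 5.6429, 0.9429, -0.0571
Σ(xᵢ − x̄)² = 279.0771 ⇒ m₂ = 279.0771/7 = 39.86816
Σ(xᵢ − x̄)³ = -2682.6371 ⇒ m₃ = -2682.6371/7 = -383.23387
m₂^(3/2) = 39.86816^(1.5) = 251.73253
g₁ = m₃ / m₂^(3/2) = -383.23387 / 251.73253 ≈ -1.522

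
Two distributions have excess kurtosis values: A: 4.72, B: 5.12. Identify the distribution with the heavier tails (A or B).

B

Higher excess kurtosis ⇒ heavier tails relative to the normal distribution.
4.72 vs 5.12: the larger is 5.12, so B has heavier tails.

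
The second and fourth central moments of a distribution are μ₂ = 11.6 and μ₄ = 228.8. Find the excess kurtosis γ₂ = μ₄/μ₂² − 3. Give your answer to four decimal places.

-1.2996

μ₂² = 11.6² = 134.56000
μ₄/μ₂² = 228.8 / 134.56000 = 1.70036
γ₂ = 1.70036 − 3 ≈ -1.2996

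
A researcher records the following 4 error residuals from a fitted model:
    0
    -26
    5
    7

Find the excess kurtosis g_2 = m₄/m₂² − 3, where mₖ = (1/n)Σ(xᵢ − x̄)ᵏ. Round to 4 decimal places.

x̄ = -3.5000
Σ(xᵢ − x̄)² = 701.0000 ⇒ m₂ = 175.25000
Σ(xᵢ − x̄)⁴ = 273814.2500 ⇒ m₄ = 68453.56250
m₂² = 30712.56250
g_2 = m₄/m₂² − 3 = 2.22885 − 3 ≈ -0.7712

-0.7712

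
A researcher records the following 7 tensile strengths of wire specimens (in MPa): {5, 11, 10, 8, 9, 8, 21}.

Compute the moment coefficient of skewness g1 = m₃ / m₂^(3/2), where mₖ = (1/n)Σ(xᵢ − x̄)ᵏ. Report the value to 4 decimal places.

1.4427

x̄ = (5 + 11 + 10 + 8 + 9 + 8 + 21) / 7 = 10.2857
deviations (xᵢ − x̄): -5.2857, 0.7143, -0.2857, -2.2857, -1.2857, -2.2857, 10.7143
Σ(xᵢ − x̄)² = 155.4286 ⇒ m₂ = 155.4286/7 = 22.20408
Σ(xᵢ − x̄)³ = 1056.6122 ⇒ m₃ = 1056.6122/7 = 150.94461
m₂^(3/2) = 22.20408^(1.5) = 104.62831
g1 = m₃ / m₂^(3/2) = 150.94461 / 104.62831 ≈ 1.4427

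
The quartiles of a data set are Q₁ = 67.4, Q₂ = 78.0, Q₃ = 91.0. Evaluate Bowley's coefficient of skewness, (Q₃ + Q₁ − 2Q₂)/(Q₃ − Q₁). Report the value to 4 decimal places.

numerator: Q₃ + Q₁ − 2Q₂ = 91.0 + 67.4 − 2×78.0 = 2.4000
denominator: Q₃ − Q₁ = 91.0 − 67.4 = 23.6000
Bowley skewness = 2.4000 / 23.6000 ≈ 0.1017

0.1017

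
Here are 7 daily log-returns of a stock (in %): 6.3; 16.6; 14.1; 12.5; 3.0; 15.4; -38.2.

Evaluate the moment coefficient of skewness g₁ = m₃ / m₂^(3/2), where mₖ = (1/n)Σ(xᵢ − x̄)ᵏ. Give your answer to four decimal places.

x̄ = (6.3 + 16.6 + 14.1 + 12.5 + 3.0 + 15.4 - 38.2) / 7 = 4.2429
deviations (xᵢ − x̄): 2.0571, 12.3571, 9.8571, 8.2571, -1.2429, 11.1571, -42.4429
Σ(xᵢ − x̄)² = 2249.6971 ⇒ m₂ = 2249.6971/7 = 321.38531
Σ(xᵢ − x̄)³ = -71653.1003 ⇒ m₃ = -71653.1003/7 = -10236.15719
m₂^(3/2) = 321.38531^(1.5) = 5761.54589
g₁ = m₃ / m₂^(3/2) = -10236.15719 / 5761.54589 ≈ -1.7766

-1.7766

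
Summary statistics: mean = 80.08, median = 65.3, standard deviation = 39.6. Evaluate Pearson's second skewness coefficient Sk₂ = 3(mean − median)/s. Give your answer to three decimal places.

Sk₂ = 3(80.08 − 65.3) / 39.6 = 3 × 14.7800 / 39.6
    = 44.3400 / 39.6 ≈ 1.120

1.120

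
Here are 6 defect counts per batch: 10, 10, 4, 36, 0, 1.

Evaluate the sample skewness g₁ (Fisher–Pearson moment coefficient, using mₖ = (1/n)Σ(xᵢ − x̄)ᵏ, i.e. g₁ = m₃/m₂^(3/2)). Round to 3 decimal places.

1.394

x̄ = (10 + 10 + 4 + 36 + 0 + 1) / 6 = 10.1667
deviations (xᵢ − x̄): -0.1667, -0.1667, -6.1667, 25.8333, -10.1667, -9.1667
Σ(xᵢ − x̄)² = 892.8333 ⇒ m₂ = 892.8333/6 = 148.80556
Σ(xᵢ − x̄)³ = 15184.5556 ⇒ m₃ = 15184.5556/6 = 2530.75926
m₂^(3/2) = 148.80556^(1.5) = 1815.21770
g₁ = m₃ / m₂^(3/2) = 2530.75926 / 1815.21770 ≈ 1.394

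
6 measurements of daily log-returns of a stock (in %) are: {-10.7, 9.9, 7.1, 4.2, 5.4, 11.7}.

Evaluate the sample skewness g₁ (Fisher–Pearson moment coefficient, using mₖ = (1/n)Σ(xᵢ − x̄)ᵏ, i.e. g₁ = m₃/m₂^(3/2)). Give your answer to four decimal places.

x̄ = (-10.7 + 9.9 + 7.1 + 4.2 + 5.4 + 11.7) / 6 = 4.6000
deviations (xᵢ − x̄): -15.3000, 5.3000, 2.5000, -0.4000, 0.8000, 7.1000
Σ(xᵢ − x̄)² = 319.6400 ⇒ m₂ = 319.6400/6 = 53.27333
Σ(xᵢ − x̄)³ = -3058.7160 ⇒ m₃ = -3058.7160/6 = -509.78600
m₂^(3/2) = 53.27333^(1.5) = 388.83451
g₁ = m₃ / m₂^(3/2) = -509.78600 / 388.83451 ≈ -1.3111

-1.3111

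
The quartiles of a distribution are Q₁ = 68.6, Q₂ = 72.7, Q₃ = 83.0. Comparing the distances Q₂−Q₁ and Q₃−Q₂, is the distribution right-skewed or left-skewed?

Q₂ − Q₁ = 4.1;  Q₃ − Q₂ = 10.3
Q₃ − Q₂ > Q₂ − Q₁ ⇒ the upper half is more spread out ⇒ right-skewed.

right-skewed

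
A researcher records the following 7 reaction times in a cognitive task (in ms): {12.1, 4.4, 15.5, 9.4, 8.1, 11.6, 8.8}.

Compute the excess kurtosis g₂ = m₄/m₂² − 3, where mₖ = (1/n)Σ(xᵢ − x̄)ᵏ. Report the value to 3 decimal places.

-0.520

x̄ = 9.9857
Σ(xᵢ − x̄)² = 73.9886 ⇒ m₂ = 10.56980
Σ(xᵢ − x̄)⁴ = 1939.5719 ⇒ m₄ = 277.08170
m₂² = 111.72059
g₂ = m₄/m₂² − 3 = 2.48013 − 3 ≈ -0.520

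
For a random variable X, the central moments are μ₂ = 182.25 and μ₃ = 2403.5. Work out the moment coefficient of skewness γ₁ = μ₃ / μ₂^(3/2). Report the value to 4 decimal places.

σ = √μ₂ = √182.25 = 13.50000
σ³ = μ₂^(3/2) = 2460.37500
γ₁ = μ₃/σ³ = 2403.5 / 2460.37500 ≈ 0.9769

0.9769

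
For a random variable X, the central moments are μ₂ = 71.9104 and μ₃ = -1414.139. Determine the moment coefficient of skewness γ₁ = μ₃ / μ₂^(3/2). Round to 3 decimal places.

σ = √μ₂ = √71.9104 = 8.48000
σ³ = μ₂^(3/2) = 609.80019
γ₁ = μ₃/σ³ = -1414.139 / 609.80019 ≈ -2.319

-2.319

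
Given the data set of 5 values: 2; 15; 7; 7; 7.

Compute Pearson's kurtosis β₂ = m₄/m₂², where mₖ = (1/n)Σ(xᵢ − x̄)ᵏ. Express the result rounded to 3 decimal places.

x̄ = 7.6000
Σ(xᵢ − x̄)² = 87.2000 ⇒ m₂ = 17.44000
Σ(xᵢ − x̄)⁴ = 3982.4960 ⇒ m₄ = 796.49920
m₂² = 304.15360
β₂ = m₄/m₂² = 796.49920 / 304.15360 ≈ 2.619

2.619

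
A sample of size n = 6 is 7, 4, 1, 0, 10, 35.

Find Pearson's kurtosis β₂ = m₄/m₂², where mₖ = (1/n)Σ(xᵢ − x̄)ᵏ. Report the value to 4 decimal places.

3.6345

x̄ = 9.5000
Σ(xᵢ − x̄)² = 849.5000 ⇒ m₂ = 141.58333
Σ(xᵢ − x̄)⁴ = 437144.3750 ⇒ m₄ = 72857.39583
m₂² = 20045.84028
β₂ = m₄/m₂² = 72857.39583 / 20045.84028 ≈ 3.6345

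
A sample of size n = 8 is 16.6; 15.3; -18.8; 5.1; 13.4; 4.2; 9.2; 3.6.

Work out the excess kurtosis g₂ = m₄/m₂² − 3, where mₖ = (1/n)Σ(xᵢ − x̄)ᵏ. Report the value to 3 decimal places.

1.107

x̄ = 6.0750
Σ(xᵢ − x̄)² = 888.6550 ⇒ m₂ = 111.08188
Σ(xᵢ − x̄)⁴ = 405409.3343 ⇒ m₄ = 50676.16678
m₂² = 12339.18295
g₂ = m₄/m₂² − 3 = 4.10693 − 3 ≈ 1.107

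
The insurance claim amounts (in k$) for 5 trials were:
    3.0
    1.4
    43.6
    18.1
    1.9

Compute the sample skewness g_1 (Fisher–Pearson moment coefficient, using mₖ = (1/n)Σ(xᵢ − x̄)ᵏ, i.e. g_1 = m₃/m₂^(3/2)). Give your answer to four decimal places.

1.0502

x̄ = (3.0 + 1.4 + 43.6 + 18.1 + 1.9) / 5 = 13.6000
deviations (xᵢ − x̄): -10.6000, -12.2000, 30.0000, 4.5000, -11.7000
Σ(xᵢ − x̄)² = 1318.3400 ⇒ m₂ = 1318.3400/5 = 263.66800
Σ(xᵢ − x̄)³ = 22482.6480 ⇒ m₃ = 22482.6480/5 = 4496.52960
m₂^(3/2) = 263.66800^(1.5) = 4281.40328
g_1 = m₃ / m₂^(3/2) = 4496.52960 / 4281.40328 ≈ 1.0502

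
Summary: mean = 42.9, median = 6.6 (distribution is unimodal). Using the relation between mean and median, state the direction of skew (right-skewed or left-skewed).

mean − median = 42.9 − 6.6 = 36.3
mean > median ⇒ the longer tail is on the right ⇒ right-skewed (positively skewed).

right-skewed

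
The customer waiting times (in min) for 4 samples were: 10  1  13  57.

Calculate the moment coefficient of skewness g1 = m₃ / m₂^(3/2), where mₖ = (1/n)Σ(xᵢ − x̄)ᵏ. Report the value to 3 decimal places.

x̄ = (10 + 1 + 13 + 57) / 4 = 20.2500
deviations (xᵢ − x̄): -10.2500, -19.2500, -7.2500, 36.7500
Σ(xᵢ − x̄)² = 1878.7500 ⇒ m₂ = 1878.7500/4 = 469.68750
Σ(xᵢ − x̄)³ = 41041.8750 ⇒ m₃ = 41041.8750/4 = 10260.46875
m₂^(3/2) = 469.68750^(1.5) = 10179.19662
g1 = m₃ / m₂^(3/2) = 10260.46875 / 10179.19662 ≈ 1.008

1.008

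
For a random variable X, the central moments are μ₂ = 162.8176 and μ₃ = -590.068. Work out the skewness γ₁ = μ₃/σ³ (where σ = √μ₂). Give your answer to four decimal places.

-0.2840

σ = √μ₂ = √162.8176 = 12.76000
σ³ = μ₂^(3/2) = 2077.55258
γ₁ = μ₃/σ³ = -590.068 / 2077.55258 ≈ -0.2840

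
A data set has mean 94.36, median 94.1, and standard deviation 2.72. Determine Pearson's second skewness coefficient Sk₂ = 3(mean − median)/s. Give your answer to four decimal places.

Sk₂ = 3(94.36 − 94.1) / 2.72 = 3 × 0.2600 / 2.72
    = 0.7800 / 2.72 ≈ 0.2868

0.2868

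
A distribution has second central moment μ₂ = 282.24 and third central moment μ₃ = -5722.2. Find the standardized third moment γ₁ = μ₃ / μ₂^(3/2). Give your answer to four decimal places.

-1.2068

σ = √μ₂ = √282.24 = 16.80000
σ³ = μ₂^(3/2) = 4741.63200
γ₁ = μ₃/σ³ = -5722.2 / 4741.63200 ≈ -1.2068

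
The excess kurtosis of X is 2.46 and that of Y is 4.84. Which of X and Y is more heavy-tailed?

Y

Higher excess kurtosis ⇒ heavier tails relative to the normal distribution.
2.46 vs 4.84: the larger is 4.84, so Y has heavier tails.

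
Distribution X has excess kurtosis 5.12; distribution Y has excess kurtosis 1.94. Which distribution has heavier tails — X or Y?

X

Higher excess kurtosis ⇒ heavier tails relative to the normal distribution.
5.12 vs 1.94: the larger is 5.12, so X has heavier tails.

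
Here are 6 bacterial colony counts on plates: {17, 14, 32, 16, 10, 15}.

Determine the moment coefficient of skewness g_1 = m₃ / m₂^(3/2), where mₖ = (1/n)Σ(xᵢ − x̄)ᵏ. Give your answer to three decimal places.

x̄ = (17 + 14 + 32 + 16 + 10 + 15) / 6 = 17.3333
deviations (xᵢ − x̄): -0.3333, -3.3333, 14.6667, -1.3333, -7.3333, -2.3333
Σ(xᵢ − x̄)² = 287.3333 ⇒ m₂ = 287.3333/6 = 47.88889
Σ(xᵢ − x̄)³ = 2708.4444 ⇒ m₃ = 2708.4444/6 = 451.40741
m₂^(3/2) = 47.88889^(1.5) = 331.39972
g_1 = m₃ / m₂^(3/2) = 451.40741 / 331.39972 ≈ 1.362

1.362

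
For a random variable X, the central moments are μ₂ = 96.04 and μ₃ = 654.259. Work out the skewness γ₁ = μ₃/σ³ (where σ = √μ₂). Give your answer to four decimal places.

σ = √μ₂ = √96.04 = 9.80000
σ³ = μ₂^(3/2) = 941.19200
γ₁ = μ₃/σ³ = 654.259 / 941.19200 ≈ 0.6951

0.6951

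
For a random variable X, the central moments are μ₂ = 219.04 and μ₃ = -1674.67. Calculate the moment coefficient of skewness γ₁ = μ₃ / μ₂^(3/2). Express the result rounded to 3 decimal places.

-0.517

σ = √μ₂ = √219.04 = 14.80000
σ³ = μ₂^(3/2) = 3241.79200
γ₁ = μ₃/σ³ = -1674.67 / 3241.79200 ≈ -0.517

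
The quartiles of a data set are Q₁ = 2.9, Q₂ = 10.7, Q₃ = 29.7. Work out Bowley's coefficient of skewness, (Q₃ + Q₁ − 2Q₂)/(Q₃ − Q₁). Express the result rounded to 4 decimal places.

numerator: Q₃ + Q₁ − 2Q₂ = 29.7 + 2.9 − 2×10.7 = 11.2000
denominator: Q₃ − Q₁ = 29.7 − 2.9 = 26.8000
Bowley skewness = 11.2000 / 26.8000 ≈ 0.4179

0.4179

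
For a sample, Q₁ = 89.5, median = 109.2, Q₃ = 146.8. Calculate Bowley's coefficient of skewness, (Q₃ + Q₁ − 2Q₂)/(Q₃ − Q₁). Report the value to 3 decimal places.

numerator: Q₃ + Q₁ − 2Q₂ = 146.8 + 89.5 − 2×109.2 = 17.9000
denominator: Q₃ − Q₁ = 146.8 − 89.5 = 57.3000
Bowley skewness = 17.9000 / 57.3000 ≈ 0.312

0.312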